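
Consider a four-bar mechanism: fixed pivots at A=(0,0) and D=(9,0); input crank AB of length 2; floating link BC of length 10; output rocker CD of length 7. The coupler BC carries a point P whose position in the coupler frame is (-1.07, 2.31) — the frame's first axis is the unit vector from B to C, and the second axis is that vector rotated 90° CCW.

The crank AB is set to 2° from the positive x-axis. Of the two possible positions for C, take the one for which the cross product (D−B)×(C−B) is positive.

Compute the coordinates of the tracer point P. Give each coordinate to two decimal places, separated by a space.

A=(0,0), D=(9.00,0)
B = A + 2.00·(cos2°, sin2°) = (1.9988, 0.0698)
|BD| = 7.0016
circle(B,10.00) ∩ circle(D,7.00): a=7.1428, h=6.9986
  candidates: C₊=(9.2110,6.9968) cross=49.001; C₋=(9.0715,-6.9996) cross=-49.001
  mode + wants cross > 0 → take C=(9.2110,6.9968) (cross=49.001)
ex = (C−B)/|BC| = (0.7212,0.6927); ey = (-0.6927,0.7212)
P = B + -1.07·ex + 2.31·ey = (-0.3731,0.9946)

-0.37 0.99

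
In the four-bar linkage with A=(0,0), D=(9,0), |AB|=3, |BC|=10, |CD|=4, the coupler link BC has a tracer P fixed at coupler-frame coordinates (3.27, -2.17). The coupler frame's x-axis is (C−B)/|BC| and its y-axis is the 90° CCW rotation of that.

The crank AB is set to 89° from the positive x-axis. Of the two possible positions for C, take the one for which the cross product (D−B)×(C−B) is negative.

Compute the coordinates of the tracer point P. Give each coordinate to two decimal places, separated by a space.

1.03 -0.80

A=(0,0), D=(9.00,0)
B = A + 3.00·(cos89°, sin89°) = (0.0524, 2.9995)
|BD| = 9.4370
circle(B,10.00) ∩ circle(D,4.00): a=9.1691, h=3.9910
  candidates: C₊=(10.0145,3.8692) cross=37.663; C₋=(7.4774,-3.6989) cross=-37.663
  mode - wants cross < 0 → take C=(7.4774,-3.6989) (cross=-37.663)
ex = (C−B)/|BC| = (0.7425,-0.6698); ey = (0.6698,0.7425)
P = B + 3.27·ex + -2.17·ey = (1.0268,-0.8021)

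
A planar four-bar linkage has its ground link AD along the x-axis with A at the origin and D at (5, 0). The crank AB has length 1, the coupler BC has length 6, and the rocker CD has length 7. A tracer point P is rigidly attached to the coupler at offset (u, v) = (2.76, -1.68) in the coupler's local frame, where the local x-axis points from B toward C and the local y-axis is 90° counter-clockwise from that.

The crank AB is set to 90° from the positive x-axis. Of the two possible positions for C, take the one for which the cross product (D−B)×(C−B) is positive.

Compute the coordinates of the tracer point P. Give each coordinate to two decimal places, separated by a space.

A=(0,0), D=(5.00,0)
B = A + 1.00·(cos90°, sin90°) = (0.0000, 1.0000)
|BD| = 5.0990
circle(B,6.00) ∩ circle(D,7.00): a=1.2748, h=5.8630
  candidates: C₊=(2.3998,6.4992) cross=29.896; C₋=(0.1002,-4.9992) cross=-29.896
  mode + wants cross > 0 → take C=(2.3998,6.4992) (cross=29.896)
ex = (C−B)/|BC| = (0.4000,0.9165); ey = (-0.9165,0.4000)
P = B + 2.76·ex + -1.68·ey = (2.6437,2.8577)

2.64 2.86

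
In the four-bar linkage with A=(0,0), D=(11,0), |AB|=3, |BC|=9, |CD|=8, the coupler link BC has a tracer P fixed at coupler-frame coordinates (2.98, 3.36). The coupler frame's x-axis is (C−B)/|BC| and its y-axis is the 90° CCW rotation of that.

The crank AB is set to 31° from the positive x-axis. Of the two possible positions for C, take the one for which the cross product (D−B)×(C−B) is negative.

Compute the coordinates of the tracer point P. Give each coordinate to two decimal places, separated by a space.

A=(0,0), D=(11.00,0)
B = A + 3.00·(cos31°, sin31°) = (2.5715, 1.5451)
|BD| = 8.5690
circle(B,9.00) ∩ circle(D,8.00): a=5.2764, h=7.2910
  candidates: C₊=(9.0761,7.7652) cross=62.477; C₋=(6.4468,-6.5778) cross=-62.477
  mode - wants cross < 0 → take C=(6.4468,-6.5778) (cross=-62.477)
ex = (C−B)/|BC| = (0.4306,-0.9026); ey = (0.9026,0.4306)
P = B + 2.98·ex + 3.36·ey = (6.8872,0.3023)

6.89 0.30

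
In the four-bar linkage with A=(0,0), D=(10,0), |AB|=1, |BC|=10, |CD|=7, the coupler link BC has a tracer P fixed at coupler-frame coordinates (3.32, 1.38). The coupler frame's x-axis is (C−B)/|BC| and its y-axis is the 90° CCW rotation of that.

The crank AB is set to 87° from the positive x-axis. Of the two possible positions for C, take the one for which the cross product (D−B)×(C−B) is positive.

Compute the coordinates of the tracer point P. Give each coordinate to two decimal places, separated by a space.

A=(0,0), D=(10.00,0)
B = A + 1.00·(cos87°, sin87°) = (0.0523, 0.9986)
|BD| = 9.9977
circle(B,10.00) ∩ circle(D,7.00): a=7.5494, h=6.5579
  candidates: C₊=(8.2191,6.7697) cross=65.564; C₋=(6.9090,-6.2806) cross=-65.564
  mode + wants cross > 0 → take C=(8.2191,6.7697) (cross=65.564)
ex = (C−B)/|BC| = (0.8167,0.5771); ey = (-0.5771,0.8167)
P = B + 3.32·ex + 1.38·ey = (1.9673,4.0416)

1.97 4.04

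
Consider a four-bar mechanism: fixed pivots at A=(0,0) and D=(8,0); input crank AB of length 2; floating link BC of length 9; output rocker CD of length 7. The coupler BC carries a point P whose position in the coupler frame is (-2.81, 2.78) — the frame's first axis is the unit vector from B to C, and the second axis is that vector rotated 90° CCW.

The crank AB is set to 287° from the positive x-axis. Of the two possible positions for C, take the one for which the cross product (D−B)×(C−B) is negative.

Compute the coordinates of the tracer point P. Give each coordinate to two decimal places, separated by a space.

-0.16 1.97

A=(0,0), D=(8.00,0)
B = A + 2.00·(cos287°, sin287°) = (0.5847, -1.9126)
|BD| = 7.6579
circle(B,9.00) ∩ circle(D,7.00): a=5.9183, h=6.7804
  candidates: C₊=(4.6221,6.1310) cross=51.924; C₋=(8.0089,-7.0000) cross=-51.924
  mode - wants cross < 0 → take C=(8.0089,-7.0000) (cross=-51.924)
ex = (C−B)/|BC| = (0.8249,-0.5653); ey = (0.5653,0.8249)
P = B + -2.81·ex + 2.78·ey = (-0.1618,1.9690)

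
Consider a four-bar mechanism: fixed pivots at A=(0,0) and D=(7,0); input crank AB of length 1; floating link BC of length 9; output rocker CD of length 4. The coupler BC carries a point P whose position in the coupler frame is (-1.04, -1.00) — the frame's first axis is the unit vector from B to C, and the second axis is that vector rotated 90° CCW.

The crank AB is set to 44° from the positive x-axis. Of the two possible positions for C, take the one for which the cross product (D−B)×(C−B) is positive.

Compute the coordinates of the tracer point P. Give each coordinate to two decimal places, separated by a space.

A=(0,0), D=(7.00,0)
B = A + 1.00·(cos44°, sin44°) = (0.7193, 0.6947)
|BD| = 6.3190
circle(B,9.00) ∩ circle(D,4.00): a=8.3027, h=3.4734
  candidates: C₊=(9.3536,3.2343) cross=21.948; C₋=(8.5899,-3.6704) cross=-21.948
  mode + wants cross > 0 → take C=(9.3536,3.2343) (cross=21.948)
ex = (C−B)/|BC| = (0.9594,0.2822); ey = (-0.2822,0.9594)
P = B + -1.04·ex + -1.00·ey = (0.0038,-0.5582)

0.00 -0.56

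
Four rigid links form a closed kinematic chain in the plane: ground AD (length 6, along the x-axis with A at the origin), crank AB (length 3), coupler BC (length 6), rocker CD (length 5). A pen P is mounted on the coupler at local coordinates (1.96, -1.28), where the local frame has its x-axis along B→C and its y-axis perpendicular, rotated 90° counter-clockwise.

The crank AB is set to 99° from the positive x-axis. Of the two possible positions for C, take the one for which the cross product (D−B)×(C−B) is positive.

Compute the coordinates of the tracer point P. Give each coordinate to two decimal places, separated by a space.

1.80 2.40

A=(0,0), D=(6.00,0)
B = A + 3.00·(cos99°, sin99°) = (-0.4693, 2.9631)
|BD| = 7.1156
circle(B,6.00) ∩ circle(D,5.00): a=4.3307, h=4.1527
  candidates: C₊=(5.1973,4.9352) cross=29.549; C₋=(1.7388,-2.6158) cross=-29.549
  mode + wants cross > 0 → take C=(5.1973,4.9352) (cross=29.549)
ex = (C−B)/|BC| = (0.9444,0.3287); ey = (-0.3287,0.9444)
P = B + 1.96·ex + -1.28·ey = (1.8025,2.3984)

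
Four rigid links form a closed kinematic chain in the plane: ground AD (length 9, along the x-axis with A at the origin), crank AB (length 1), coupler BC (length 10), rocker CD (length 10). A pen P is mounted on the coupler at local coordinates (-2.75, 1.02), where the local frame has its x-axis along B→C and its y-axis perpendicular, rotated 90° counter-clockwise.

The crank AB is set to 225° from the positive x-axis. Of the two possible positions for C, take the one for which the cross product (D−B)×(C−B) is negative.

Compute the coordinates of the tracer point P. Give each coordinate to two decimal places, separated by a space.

A=(0,0), D=(9.00,0)
B = A + 1.00·(cos225°, sin225°) = (-0.7071, -0.7071)
|BD| = 9.7328
circle(B,10.00) ∩ circle(D,10.00): a=4.8664, h=8.7360
  candidates: C₊=(3.5118,8.3594) cross=85.026; C₋=(4.7811,-9.0665) cross=-85.026
  mode - wants cross < 0 → take C=(4.7811,-9.0665) (cross=-85.026)
ex = (C−B)/|BC| = (0.5488,-0.8359); ey = (0.8359,0.5488)
P = B + -2.75·ex + 1.02·ey = (-1.3637,2.1515)

-1.36 2.15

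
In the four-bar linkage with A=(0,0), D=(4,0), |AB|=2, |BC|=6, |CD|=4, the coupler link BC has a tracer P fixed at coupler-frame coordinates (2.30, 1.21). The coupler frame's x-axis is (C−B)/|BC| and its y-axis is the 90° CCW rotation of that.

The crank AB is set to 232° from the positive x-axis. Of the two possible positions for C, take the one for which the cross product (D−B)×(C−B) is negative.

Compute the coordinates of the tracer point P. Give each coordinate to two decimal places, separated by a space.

A=(0,0), D=(4.00,0)
B = A + 2.00·(cos232°, sin232°) = (-1.2313, -1.5760)
|BD| = 5.4636
circle(B,6.00) ∩ circle(D,4.00): a=4.5621, h=3.8971
  candidates: C₊=(2.0127,3.4714) cross=21.292; C₋=(4.2610,-3.9915) cross=-21.292
  mode - wants cross < 0 → take C=(4.2610,-3.9915) (cross=-21.292)
ex = (C−B)/|BC| = (0.9154,-0.4026); ey = (0.4026,0.9154)
P = B + 2.30·ex + 1.21·ey = (1.3612,-1.3943)

1.36 -1.39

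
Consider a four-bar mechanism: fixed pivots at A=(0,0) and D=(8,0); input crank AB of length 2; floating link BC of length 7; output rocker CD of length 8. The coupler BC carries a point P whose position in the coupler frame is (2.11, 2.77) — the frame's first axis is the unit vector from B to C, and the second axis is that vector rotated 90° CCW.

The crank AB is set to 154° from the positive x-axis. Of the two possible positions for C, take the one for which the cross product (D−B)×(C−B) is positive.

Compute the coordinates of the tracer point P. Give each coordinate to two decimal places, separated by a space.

A=(0,0), D=(8.00,0)
B = A + 2.00·(cos154°, sin154°) = (-1.7976, 0.8767)
|BD| = 9.8367
circle(B,7.00) ∩ circle(D,8.00): a=4.1559, h=5.6328
  candidates: C₊=(2.8438,6.1167) cross=55.408; C₋=(1.8397,-5.1040) cross=-55.408
  mode + wants cross > 0 → take C=(2.8438,6.1167) (cross=55.408)
ex = (C−B)/|BC| = (0.6631,0.7486); ey = (-0.7486,0.6631)
P = B + 2.11·ex + 2.77·ey = (-2.4721,4.2929)

-2.47 4.29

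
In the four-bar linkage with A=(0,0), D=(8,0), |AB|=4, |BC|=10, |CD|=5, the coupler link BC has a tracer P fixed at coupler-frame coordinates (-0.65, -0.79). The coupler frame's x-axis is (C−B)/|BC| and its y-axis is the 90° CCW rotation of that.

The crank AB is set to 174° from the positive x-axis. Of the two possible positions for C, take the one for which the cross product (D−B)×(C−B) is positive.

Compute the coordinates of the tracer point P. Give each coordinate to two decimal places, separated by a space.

-4.28 -0.56

A=(0,0), D=(8.00,0)
B = A + 4.00·(cos174°, sin174°) = (-3.9781, 0.4181)
|BD| = 11.9854
circle(B,10.00) ∩ circle(D,5.00): a=9.1215, h=4.0986
  candidates: C₊=(5.2808,4.1960) cross=49.123; C₋=(4.9949,-3.9962) cross=-49.123
  mode + wants cross > 0 → take C=(5.2808,4.1960) (cross=49.123)
ex = (C−B)/|BC| = (0.9259,0.3778); ey = (-0.3778,0.9259)
P = B + -0.65·ex + -0.79·ey = (-4.2815,-0.5589)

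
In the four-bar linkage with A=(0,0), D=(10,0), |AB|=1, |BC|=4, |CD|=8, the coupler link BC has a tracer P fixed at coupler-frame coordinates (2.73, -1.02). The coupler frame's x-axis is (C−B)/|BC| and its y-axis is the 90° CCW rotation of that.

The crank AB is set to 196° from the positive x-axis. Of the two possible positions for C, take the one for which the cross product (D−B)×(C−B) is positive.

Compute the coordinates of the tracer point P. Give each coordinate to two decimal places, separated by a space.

A=(0,0), D=(10.00,0)
B = A + 1.00·(cos196°, sin196°) = (-0.9613, -0.2756)
|BD| = 10.9647
circle(B,4.00) ∩ circle(D,8.00): a=3.2935, h=2.2700
  candidates: C₊=(2.2742,2.0764) cross=24.889; C₋=(2.3883,-2.4621) cross=-24.889
  mode + wants cross > 0 → take C=(2.2742,2.0764) (cross=24.889)
ex = (C−B)/|BC| = (0.8089,0.5880); ey = (-0.5880,0.8089)
P = B + 2.73·ex + -1.02·ey = (1.8467,0.5046)

1.85 0.50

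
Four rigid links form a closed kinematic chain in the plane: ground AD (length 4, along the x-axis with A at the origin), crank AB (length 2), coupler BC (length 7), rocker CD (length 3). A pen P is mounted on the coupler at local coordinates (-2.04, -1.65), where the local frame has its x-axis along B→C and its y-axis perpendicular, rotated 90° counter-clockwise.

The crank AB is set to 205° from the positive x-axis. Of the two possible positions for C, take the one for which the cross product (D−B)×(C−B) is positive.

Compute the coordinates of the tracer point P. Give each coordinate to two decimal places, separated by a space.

-2.61 -3.34

A=(0,0), D=(4.00,0)
B = A + 2.00·(cos205°, sin205°) = (-1.8126, -0.8452)
|BD| = 5.8737
circle(B,7.00) ∩ circle(D,3.00): a=6.3419, h=2.9633
  candidates: C₊=(4.0368,2.9998) cross=17.405; C₋=(4.8896,-2.8651) cross=-17.405
  mode + wants cross > 0 → take C=(4.0368,2.9998) (cross=17.405)
ex = (C−B)/|BC| = (0.8356,0.5493); ey = (-0.5493,0.8356)
P = B + -2.04·ex + -1.65·ey = (-2.6110,-3.3446)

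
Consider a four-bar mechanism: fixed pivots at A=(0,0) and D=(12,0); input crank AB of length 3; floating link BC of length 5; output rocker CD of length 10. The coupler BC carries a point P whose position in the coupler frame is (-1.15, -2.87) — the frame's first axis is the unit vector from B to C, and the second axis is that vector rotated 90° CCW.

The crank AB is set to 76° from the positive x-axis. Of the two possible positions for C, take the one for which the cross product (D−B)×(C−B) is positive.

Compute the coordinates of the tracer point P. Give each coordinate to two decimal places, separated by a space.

1.90 0.05

A=(0,0), D=(12.00,0)
B = A + 3.00·(cos76°, sin76°) = (0.7258, 2.9109)
|BD| = 11.6440
circle(B,5.00) ∩ circle(D,10.00): a=2.6014, h=4.2700
  candidates: C₊=(4.3120,6.3949) cross=49.719; C₋=(2.1771,-1.8738) cross=-49.719
  mode + wants cross > 0 → take C=(4.3120,6.3949) (cross=49.719)
ex = (C−B)/|BC| = (0.7173,0.6968); ey = (-0.6968,0.7173)
P = B + -1.15·ex + -2.87·ey = (1.9008,0.0510)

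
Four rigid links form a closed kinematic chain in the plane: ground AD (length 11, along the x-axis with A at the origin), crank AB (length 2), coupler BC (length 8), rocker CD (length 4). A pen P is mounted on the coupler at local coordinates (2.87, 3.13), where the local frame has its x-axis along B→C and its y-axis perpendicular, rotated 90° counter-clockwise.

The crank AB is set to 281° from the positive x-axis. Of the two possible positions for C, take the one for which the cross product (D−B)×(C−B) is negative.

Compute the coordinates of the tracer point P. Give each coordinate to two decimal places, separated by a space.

3.62 0.78

A=(0,0), D=(11.00,0)
B = A + 2.00·(cos281°, sin281°) = (0.3816, -1.9633)
|BD| = 10.7984
circle(B,8.00) ∩ circle(D,4.00): a=7.6217, h=2.4309
  candidates: C₊=(7.4344,1.8128) cross=26.249; C₋=(8.3183,-2.9679) cross=-26.249
  mode - wants cross < 0 → take C=(8.3183,-2.9679) (cross=-26.249)
ex = (C−B)/|BC| = (0.9921,-0.1256); ey = (0.1256,0.9921)
P = B + 2.87·ex + 3.13·ey = (3.6220,0.7816)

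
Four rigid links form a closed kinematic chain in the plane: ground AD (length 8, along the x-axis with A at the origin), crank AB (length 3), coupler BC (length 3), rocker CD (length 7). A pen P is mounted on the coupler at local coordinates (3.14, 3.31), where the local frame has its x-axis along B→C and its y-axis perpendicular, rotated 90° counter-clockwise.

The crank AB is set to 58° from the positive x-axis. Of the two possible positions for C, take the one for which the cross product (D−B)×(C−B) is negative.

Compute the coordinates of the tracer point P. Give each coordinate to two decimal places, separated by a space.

4.23 -1.18

A=(0,0), D=(8.00,0)
B = A + 3.00·(cos58°, sin58°) = (1.5898, 2.5441)
|BD| = 6.8967
circle(B,3.00) ∩ circle(D,7.00): a=0.5484, h=2.9495
  candidates: C₊=(3.1875,5.0833) cross=20.341; C₋=(1.0114,-0.3996) cross=-20.341
  mode - wants cross < 0 → take C=(1.0114,-0.3996) (cross=-20.341)
ex = (C−B)/|BC| = (-0.1928,-0.9812); ey = (0.9812,-0.1928)
P = B + 3.14·ex + 3.31·ey = (4.2323,-1.1751)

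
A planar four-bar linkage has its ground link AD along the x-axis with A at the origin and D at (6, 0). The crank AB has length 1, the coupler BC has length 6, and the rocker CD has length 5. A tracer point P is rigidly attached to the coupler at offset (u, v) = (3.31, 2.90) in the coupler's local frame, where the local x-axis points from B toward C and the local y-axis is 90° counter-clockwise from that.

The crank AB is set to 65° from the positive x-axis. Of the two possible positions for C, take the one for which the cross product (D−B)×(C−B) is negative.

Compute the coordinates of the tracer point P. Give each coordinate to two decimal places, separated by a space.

A=(0,0), D=(6.00,0)
B = A + 1.00·(cos65°, sin65°) = (0.4226, 0.9063)
|BD| = 5.6505
circle(B,6.00) ∩ circle(D,5.00): a=3.7986, h=4.6444
  candidates: C₊=(4.9170,4.8813) cross=26.243; C₋=(3.4271,-4.2872) cross=-26.243
  mode - wants cross < 0 → take C=(3.4271,-4.2872) (cross=-26.243)
ex = (C−B)/|BC| = (0.5008,-0.8656); ey = (0.8656,0.5008)
P = B + 3.31·ex + 2.90·ey = (4.5903,-0.5066)

4.59 -0.51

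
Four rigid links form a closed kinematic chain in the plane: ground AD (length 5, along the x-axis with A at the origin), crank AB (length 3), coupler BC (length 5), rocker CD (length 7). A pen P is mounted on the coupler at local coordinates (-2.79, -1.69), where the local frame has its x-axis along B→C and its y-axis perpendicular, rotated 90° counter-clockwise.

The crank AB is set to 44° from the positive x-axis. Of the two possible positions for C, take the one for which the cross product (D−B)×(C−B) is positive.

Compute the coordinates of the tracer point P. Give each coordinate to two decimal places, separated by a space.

A=(0,0), D=(5.00,0)
B = A + 3.00·(cos44°, sin44°) = (2.1580, 2.0840)
|BD| = 3.5242
circle(B,5.00) ∩ circle(D,7.00): a=-1.6430, h=4.7224
  candidates: C₊=(3.6256,6.8637) cross=16.642; C₋=(-1.9594,-0.7527) cross=-16.642
  mode + wants cross > 0 → take C=(3.6256,6.8637) (cross=16.642)
ex = (C−B)/|BC| = (0.2935,0.9560); ey = (-0.9560,0.2935)
P = B + -2.79·ex + -1.69·ey = (2.9547,-1.0792)

2.95 -1.08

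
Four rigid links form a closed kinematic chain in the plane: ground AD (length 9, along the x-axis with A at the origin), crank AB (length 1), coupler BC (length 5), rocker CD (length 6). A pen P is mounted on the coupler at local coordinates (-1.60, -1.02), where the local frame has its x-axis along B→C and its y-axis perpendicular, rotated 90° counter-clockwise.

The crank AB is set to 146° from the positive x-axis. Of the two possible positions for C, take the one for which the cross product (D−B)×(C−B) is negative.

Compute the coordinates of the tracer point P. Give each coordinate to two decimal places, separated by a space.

-2.73 0.56

A=(0,0), D=(9.00,0)
B = A + 1.00·(cos146°, sin146°) = (-0.8290, 0.5592)
|BD| = 9.8449
circle(B,5.00) ∩ circle(D,6.00): a=4.3638, h=2.4407
  candidates: C₊=(3.6664,2.7481) cross=24.029; C₋=(3.3891,-2.1255) cross=-24.029
  mode - wants cross < 0 → take C=(3.3891,-2.1255) (cross=-24.029)
ex = (C−B)/|BC| = (0.8436,-0.5369); ey = (0.5369,0.8436)
P = B + -1.60·ex + -1.02·ey = (-2.7265,0.5578)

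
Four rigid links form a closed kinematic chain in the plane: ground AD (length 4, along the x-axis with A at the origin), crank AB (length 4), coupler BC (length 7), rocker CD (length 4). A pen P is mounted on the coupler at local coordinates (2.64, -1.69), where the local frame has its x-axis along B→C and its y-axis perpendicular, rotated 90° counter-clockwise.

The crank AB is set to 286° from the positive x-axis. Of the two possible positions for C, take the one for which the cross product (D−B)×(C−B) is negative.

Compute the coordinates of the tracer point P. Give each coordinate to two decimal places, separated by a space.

A=(0,0), D=(4.00,0)
B = A + 4.00·(cos286°, sin286°) = (1.1025, -3.8450)
|BD| = 4.8145
circle(B,7.00) ∩ circle(D,4.00): a=5.8344, h=3.8678
  candidates: C₊=(1.5248,3.1422) cross=18.622; C₋=(7.7027,-1.5132) cross=-18.622
  mode - wants cross < 0 → take C=(7.7027,-1.5132) (cross=-18.622)
ex = (C−B)/|BC| = (0.9429,0.3331); ey = (-0.3331,0.9429)
P = B + 2.64·ex + -1.69·ey = (4.1547,-4.5591)

4.15 -4.56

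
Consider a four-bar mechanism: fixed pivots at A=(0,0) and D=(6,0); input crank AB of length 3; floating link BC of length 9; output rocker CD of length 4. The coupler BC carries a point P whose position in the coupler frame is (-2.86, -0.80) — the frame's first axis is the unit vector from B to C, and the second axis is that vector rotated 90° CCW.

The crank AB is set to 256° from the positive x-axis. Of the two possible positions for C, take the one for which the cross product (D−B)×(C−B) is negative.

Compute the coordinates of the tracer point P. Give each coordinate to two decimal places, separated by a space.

-3.62 -3.59

A=(0,0), D=(6.00,0)
B = A + 3.00·(cos256°, sin256°) = (-0.7258, -2.9109)
|BD| = 7.3287
circle(B,9.00) ∩ circle(D,4.00): a=8.0990, h=3.9251
  candidates: C₊=(5.1479,3.9082) cross=28.766; C₋=(8.2660,-3.2963) cross=-28.766
  mode - wants cross < 0 → take C=(8.2660,-3.2963) (cross=-28.766)
ex = (C−B)/|BC| = (0.9991,-0.0428); ey = (0.0428,0.9991)
P = B + -2.86·ex + -0.80·ey = (-3.6174,-3.5877)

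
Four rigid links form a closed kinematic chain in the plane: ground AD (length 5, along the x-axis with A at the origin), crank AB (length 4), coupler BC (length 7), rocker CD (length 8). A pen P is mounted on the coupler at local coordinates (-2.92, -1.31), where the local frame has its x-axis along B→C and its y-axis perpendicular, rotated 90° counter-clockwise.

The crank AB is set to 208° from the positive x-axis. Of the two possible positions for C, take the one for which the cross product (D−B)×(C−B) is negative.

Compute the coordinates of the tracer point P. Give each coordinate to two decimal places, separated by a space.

-6.47 -0.61

A=(0,0), D=(5.00,0)
B = A + 4.00·(cos208°, sin208°) = (-3.5318, -1.8779)
|BD| = 8.7360
circle(B,7.00) ∩ circle(D,8.00): a=3.5095, h=6.0567
  candidates: C₊=(-1.4063,4.7916) cross=52.911; C₋=(1.1976,-7.0386) cross=-52.911
  mode - wants cross < 0 → take C=(1.1976,-7.0386) (cross=-52.911)
ex = (C−B)/|BC| = (0.6756,-0.7372); ey = (0.7372,0.6756)
P = B + -2.92·ex + -1.31·ey = (-6.4704,-0.6102)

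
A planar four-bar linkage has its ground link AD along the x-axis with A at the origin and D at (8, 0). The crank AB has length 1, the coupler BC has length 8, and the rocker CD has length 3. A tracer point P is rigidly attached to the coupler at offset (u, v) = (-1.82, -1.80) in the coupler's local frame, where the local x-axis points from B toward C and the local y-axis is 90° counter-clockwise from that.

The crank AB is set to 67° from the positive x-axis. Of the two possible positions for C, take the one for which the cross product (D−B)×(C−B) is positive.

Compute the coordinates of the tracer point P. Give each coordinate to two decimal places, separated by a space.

A=(0,0), D=(8.00,0)
B = A + 1.00·(cos67°, sin67°) = (0.3907, 0.9205)
|BD| = 7.6647
circle(B,8.00) ∩ circle(D,3.00): a=7.4202, h=2.9900
  candidates: C₊=(8.1163,2.9977) cross=22.918; C₋=(7.3982,-2.9390) cross=-22.918
  mode + wants cross > 0 → take C=(8.1163,2.9977) (cross=22.918)
ex = (C−B)/|BC| = (0.9657,0.2597); ey = (-0.2597,0.9657)
P = B + -1.82·ex + -1.80·ey = (-0.8995,-1.2903)

-0.90 -1.29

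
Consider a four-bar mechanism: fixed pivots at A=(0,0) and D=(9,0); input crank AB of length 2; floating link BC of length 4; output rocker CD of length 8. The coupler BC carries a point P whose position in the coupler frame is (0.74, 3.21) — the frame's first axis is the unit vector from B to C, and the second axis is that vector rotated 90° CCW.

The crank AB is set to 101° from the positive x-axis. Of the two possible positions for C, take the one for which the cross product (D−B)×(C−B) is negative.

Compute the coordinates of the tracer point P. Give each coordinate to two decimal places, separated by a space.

A=(0,0), D=(9.00,0)
B = A + 2.00·(cos101°, sin101°) = (-0.3816, 1.9633)
|BD| = 9.5848
circle(B,4.00) ∩ circle(D,8.00): a=2.2885, h=3.2807
  candidates: C₊=(2.5303,4.7056) cross=31.445; C₋=(1.1863,-1.7166) cross=-31.445
  mode - wants cross < 0 → take C=(1.1863,-1.7166) (cross=-31.445)
ex = (C−B)/|BC| = (0.3920,-0.9200); ey = (0.9200,0.3920)
P = B + 0.74·ex + 3.21·ey = (2.8616,2.5408)

2.86 2.54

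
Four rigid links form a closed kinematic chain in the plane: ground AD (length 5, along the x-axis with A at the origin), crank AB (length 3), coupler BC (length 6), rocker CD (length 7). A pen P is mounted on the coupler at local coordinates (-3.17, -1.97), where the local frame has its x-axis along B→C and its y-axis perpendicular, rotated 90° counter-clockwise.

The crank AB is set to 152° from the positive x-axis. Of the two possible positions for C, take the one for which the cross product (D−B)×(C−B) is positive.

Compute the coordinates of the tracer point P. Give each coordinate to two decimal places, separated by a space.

-3.24 -2.28

A=(0,0), D=(5.00,0)
B = A + 3.00·(cos152°, sin152°) = (-2.6488, 1.4084)
|BD| = 7.7774
circle(B,6.00) ∩ circle(D,7.00): a=3.0530, h=5.1652
  candidates: C₊=(1.2890,5.9354) cross=40.172; C₋=(-0.5817,-4.2243) cross=-40.172
  mode + wants cross > 0 → take C=(1.2890,5.9354) (cross=40.172)
ex = (C−B)/|BC| = (0.6563,0.7545); ey = (-0.7545,0.6563)
P = B + -3.17·ex + -1.97·ey = (-3.2430,-2.2763)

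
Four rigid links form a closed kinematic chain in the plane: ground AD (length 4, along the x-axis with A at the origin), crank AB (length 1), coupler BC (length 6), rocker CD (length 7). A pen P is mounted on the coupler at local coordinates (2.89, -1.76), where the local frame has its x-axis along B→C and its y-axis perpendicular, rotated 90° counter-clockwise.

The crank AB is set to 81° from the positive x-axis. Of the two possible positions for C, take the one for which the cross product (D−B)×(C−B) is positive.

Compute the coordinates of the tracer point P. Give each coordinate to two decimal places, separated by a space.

2.71 3.20

A=(0,0), D=(4.00,0)
B = A + 1.00·(cos81°, sin81°) = (0.1564, 0.9877)
|BD| = 3.9684
circle(B,6.00) ∩ circle(D,7.00): a=0.3463, h=5.9900
  candidates: C₊=(1.9827,6.7030) cross=23.771; C₋=(-0.9990,-4.9000) cross=-23.771
  mode + wants cross > 0 → take C=(1.9827,6.7030) (cross=23.771)
ex = (C−B)/|BC| = (0.3044,0.9526); ey = (-0.9526,0.3044)
P = B + 2.89·ex + -1.76·ey = (2.7126,3.2049)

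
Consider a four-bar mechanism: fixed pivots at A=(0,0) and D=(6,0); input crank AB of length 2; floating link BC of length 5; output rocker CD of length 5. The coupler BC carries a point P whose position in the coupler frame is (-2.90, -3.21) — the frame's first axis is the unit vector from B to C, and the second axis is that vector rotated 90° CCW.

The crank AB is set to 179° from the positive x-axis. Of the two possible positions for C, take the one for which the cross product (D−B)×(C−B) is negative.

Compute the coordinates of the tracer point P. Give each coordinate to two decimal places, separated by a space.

A=(0,0), D=(6.00,0)
B = A + 2.00·(cos179°, sin179°) = (-1.9997, 0.0349)
|BD| = 7.9998
circle(B,5.00) ∩ circle(D,5.00): a=3.9999, h=3.0002
  candidates: C₊=(2.0132,3.0176) cross=24.001; C₋=(1.9871,-2.9827) cross=-24.001
  mode - wants cross < 0 → take C=(1.9871,-2.9827) (cross=-24.001)
ex = (C−B)/|BC| = (0.7974,-0.6035); ey = (0.6035,0.7974)
P = B + -2.90·ex + -3.21·ey = (-6.2493,-0.7744)

-6.25 -0.77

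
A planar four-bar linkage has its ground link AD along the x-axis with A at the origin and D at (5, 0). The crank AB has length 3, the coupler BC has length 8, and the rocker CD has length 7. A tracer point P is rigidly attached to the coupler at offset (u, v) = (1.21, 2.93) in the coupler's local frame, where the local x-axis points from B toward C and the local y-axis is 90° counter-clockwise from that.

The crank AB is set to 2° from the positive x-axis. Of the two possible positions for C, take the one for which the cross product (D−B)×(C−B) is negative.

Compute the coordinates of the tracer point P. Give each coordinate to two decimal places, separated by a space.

A=(0,0), D=(5.00,0)
B = A + 3.00·(cos2°, sin2°) = (2.9982, 0.1047)
|BD| = 2.0046
circle(B,8.00) ∩ circle(D,7.00): a=4.7437, h=6.4418
  candidates: C₊=(8.0719,6.2899) cross=12.913; C₋=(7.3990,-6.5761) cross=-12.913
  mode - wants cross < 0 → take C=(7.3990,-6.5761) (cross=-12.913)
ex = (C−B)/|BC| = (0.5501,-0.8351); ey = (0.8351,0.5501)
P = B + 1.21·ex + 2.93·ey = (6.1106,0.7060)

6.11 0.71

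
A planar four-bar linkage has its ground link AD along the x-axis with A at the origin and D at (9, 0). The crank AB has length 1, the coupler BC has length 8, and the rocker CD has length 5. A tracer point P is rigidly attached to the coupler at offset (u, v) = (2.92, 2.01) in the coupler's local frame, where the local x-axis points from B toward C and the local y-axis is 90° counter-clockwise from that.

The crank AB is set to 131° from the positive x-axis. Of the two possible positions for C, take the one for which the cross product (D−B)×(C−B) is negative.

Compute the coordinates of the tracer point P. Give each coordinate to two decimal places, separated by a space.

2.89 0.70

A=(0,0), D=(9.00,0)
B = A + 1.00·(cos131°, sin131°) = (-0.6561, 0.7547)
|BD| = 9.6855
circle(B,8.00) ∩ circle(D,5.00): a=6.8561, h=4.1224
  candidates: C₊=(6.5004,4.3304) cross=39.928; C₋=(5.8579,-3.8894) cross=-39.928
  mode - wants cross < 0 → take C=(5.8579,-3.8894) (cross=-39.928)
ex = (C−B)/|BC| = (0.8143,-0.5805); ey = (0.5805,0.8143)
P = B + 2.92·ex + 2.01·ey = (2.8884,0.6963)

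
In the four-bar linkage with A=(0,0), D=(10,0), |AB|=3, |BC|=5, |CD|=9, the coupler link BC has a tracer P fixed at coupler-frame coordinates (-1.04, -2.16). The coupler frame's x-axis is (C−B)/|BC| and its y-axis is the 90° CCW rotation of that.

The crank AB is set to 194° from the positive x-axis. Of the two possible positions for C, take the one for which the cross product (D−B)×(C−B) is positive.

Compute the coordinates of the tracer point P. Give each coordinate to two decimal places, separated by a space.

A=(0,0), D=(10.00,0)
B = A + 3.00·(cos194°, sin194°) = (-2.9109, -0.7258)
|BD| = 12.9313
circle(B,5.00) ∩ circle(D,9.00): a=4.3003, h=2.5509
  candidates: C₊=(1.2395,2.0625) cross=32.986; C₋=(1.5258,-3.0313) cross=-32.986
  mode + wants cross > 0 → take C=(1.2395,2.0625) (cross=32.986)
ex = (C−B)/|BC| = (0.8301,0.5576); ey = (-0.5576,0.8301)
P = B + -1.04·ex + -2.16·ey = (-2.5697,-3.0987)

-2.57 -3.10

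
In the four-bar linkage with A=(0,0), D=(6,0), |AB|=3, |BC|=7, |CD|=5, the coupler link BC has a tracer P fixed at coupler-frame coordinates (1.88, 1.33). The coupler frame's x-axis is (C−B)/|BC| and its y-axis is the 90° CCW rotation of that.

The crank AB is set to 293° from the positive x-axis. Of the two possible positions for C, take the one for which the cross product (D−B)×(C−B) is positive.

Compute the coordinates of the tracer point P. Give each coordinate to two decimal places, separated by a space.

A=(0,0), D=(6.00,0)
B = A + 3.00·(cos293°, sin293°) = (1.1722, -2.7615)
|BD| = 5.5618
circle(B,7.00) ∩ circle(D,5.00): a=4.9385, h=4.9610
  candidates: C₊=(2.9957,3.9968) cross=27.592; C₋=(7.9221,-4.6158) cross=-27.592
  mode + wants cross > 0 → take C=(2.9957,3.9968) (cross=27.592)
ex = (C−B)/|BC| = (0.2605,0.9655); ey = (-0.9655,0.2605)
P = B + 1.88·ex + 1.33·ey = (0.3779,-0.6000)

0.38 -0.60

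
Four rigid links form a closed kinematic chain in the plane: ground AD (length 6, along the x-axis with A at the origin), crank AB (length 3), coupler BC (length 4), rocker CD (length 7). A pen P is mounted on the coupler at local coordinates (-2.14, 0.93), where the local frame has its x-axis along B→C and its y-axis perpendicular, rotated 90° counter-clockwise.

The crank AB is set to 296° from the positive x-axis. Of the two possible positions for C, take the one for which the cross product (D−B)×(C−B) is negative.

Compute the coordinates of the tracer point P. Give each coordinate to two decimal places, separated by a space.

A=(0,0), D=(6.00,0)
B = A + 3.00·(cos296°, sin296°) = (1.3151, -2.6964)
|BD| = 5.4054
circle(B,4.00) ∩ circle(D,7.00): a=-0.3498, h=3.9847
  candidates: C₊=(-0.9757,0.5827) cross=21.539; C₋=(2.9996,-6.3244) cross=-21.539
  mode - wants cross < 0 → take C=(2.9996,-6.3244) (cross=-21.539)
ex = (C−B)/|BC| = (0.4211,-0.9070); ey = (0.9070,0.4211)
P = B + -2.14·ex + 0.93·ey = (1.2574,-0.3638)

1.26 -0.36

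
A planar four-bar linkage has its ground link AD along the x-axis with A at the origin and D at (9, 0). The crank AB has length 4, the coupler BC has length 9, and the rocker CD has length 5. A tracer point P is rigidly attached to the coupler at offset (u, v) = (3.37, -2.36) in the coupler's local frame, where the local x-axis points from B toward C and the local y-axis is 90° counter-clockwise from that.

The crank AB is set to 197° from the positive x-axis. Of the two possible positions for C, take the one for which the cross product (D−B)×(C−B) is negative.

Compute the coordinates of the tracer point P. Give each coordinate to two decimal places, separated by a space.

-1.00 -4.16

A=(0,0), D=(9.00,0)
B = A + 4.00·(cos197°, sin197°) = (-3.8252, -1.1695)
|BD| = 12.8784
circle(B,9.00) ∩ circle(D,5.00): a=8.6134, h=2.6095
  candidates: C₊=(4.5156,2.2114) cross=33.606; C₋=(4.9896,-2.9860) cross=-33.606
  mode - wants cross < 0 → take C=(4.9896,-2.9860) (cross=-33.606)
ex = (C−B)/|BC| = (0.9794,-0.2018); ey = (0.2018,0.9794)
P = B + 3.37·ex + -2.36·ey = (-1.0009,-4.1611)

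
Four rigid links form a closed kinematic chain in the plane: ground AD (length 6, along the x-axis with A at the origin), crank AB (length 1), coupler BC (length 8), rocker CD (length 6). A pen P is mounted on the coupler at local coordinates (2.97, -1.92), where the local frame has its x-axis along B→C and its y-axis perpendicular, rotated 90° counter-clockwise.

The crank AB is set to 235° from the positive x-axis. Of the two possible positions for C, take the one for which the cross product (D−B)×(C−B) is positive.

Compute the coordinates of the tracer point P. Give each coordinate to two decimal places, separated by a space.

A=(0,0), D=(6.00,0)
B = A + 1.00·(cos235°, sin235°) = (-0.5736, -0.8192)
|BD| = 6.6244
circle(B,8.00) ∩ circle(D,6.00): a=5.4256, h=5.8790
  candidates: C₊=(4.0834,5.6857) cross=38.945; C₋=(5.5374,-5.9821) cross=-38.945
  mode + wants cross > 0 → take C=(4.0834,5.6857) (cross=38.945)
ex = (C−B)/|BC| = (0.5821,0.8131); ey = (-0.8131,0.5821)
P = B + 2.97·ex + -1.92·ey = (2.7165,0.4781)

2.72 0.48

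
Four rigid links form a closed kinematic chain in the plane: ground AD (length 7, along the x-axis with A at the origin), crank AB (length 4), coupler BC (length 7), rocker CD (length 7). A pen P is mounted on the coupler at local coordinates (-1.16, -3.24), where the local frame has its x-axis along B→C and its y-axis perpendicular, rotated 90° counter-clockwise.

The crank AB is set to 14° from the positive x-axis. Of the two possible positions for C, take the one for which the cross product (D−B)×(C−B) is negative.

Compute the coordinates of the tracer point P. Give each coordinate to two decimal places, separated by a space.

0.72 2.34

A=(0,0), D=(7.00,0)
B = A + 4.00·(cos14°, sin14°) = (3.8812, 0.9677)
|BD| = 3.2655
circle(B,7.00) ∩ circle(D,7.00): a=1.6327, h=6.8069
  candidates: C₊=(7.4577,6.9850) cross=22.228; C₋=(3.4234,-6.0173) cross=-22.228
  mode - wants cross < 0 → take C=(3.4234,-6.0173) (cross=-22.228)
ex = (C−B)/|BC| = (-0.0654,-0.9979); ey = (0.9979,-0.0654)
P = B + -1.16·ex + -3.24·ey = (0.7240,2.3371)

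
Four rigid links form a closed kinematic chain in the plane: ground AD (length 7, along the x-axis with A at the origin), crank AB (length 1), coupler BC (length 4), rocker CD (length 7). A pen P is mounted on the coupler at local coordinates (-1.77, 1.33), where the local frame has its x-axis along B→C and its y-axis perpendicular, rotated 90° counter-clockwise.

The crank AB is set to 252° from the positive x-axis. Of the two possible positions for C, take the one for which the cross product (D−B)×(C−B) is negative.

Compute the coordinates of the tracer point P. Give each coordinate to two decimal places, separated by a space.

0.01 1.24

A=(0,0), D=(7.00,0)
B = A + 1.00·(cos252°, sin252°) = (-0.3090, -0.9511)
|BD| = 7.3706
circle(B,4.00) ∩ circle(D,7.00): a=1.4467, h=3.7292
  candidates: C₊=(0.6444,2.9337) cross=27.487; C₋=(1.6068,-4.4624) cross=-27.487
  mode - wants cross < 0 → take C=(1.6068,-4.4624) (cross=-27.487)
ex = (C−B)/|BC| = (0.4790,-0.8778); ey = (0.8778,0.4790)
P = B + -1.77·ex + 1.33·ey = (0.0108,1.2397)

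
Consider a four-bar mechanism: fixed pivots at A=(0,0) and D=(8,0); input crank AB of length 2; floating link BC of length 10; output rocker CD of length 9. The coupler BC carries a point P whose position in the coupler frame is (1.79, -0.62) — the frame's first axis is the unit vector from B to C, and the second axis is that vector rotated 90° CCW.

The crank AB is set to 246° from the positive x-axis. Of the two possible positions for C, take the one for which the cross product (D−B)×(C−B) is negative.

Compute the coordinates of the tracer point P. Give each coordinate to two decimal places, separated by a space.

A=(0,0), D=(8.00,0)
B = A + 2.00·(cos246°, sin246°) = (-0.8135, -1.8271)
|BD| = 9.0009
circle(B,10.00) ∩ circle(D,9.00): a=5.5559, h=8.3146
  candidates: C₊=(2.9390,7.4422) cross=74.838; C₋=(6.3145,-8.8408) cross=-74.838
  mode - wants cross < 0 → take C=(6.3145,-8.8408) (cross=-74.838)
ex = (C−B)/|BC| = (0.7128,-0.7014); ey = (0.7014,0.7128)
P = B + 1.79·ex + -0.62·ey = (0.0276,-3.5245)

0.03 -3.52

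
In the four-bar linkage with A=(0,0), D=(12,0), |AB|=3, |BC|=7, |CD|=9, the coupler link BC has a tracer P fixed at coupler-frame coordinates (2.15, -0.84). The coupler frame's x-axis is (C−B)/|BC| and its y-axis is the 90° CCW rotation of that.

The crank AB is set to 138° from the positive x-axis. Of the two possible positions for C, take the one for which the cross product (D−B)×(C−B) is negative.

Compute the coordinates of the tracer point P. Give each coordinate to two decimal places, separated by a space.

A=(0,0), D=(12.00,0)
B = A + 3.00·(cos138°, sin138°) = (-2.2294, 2.0074)
|BD| = 14.3703
circle(B,7.00) ∩ circle(D,9.00): a=6.0718, h=3.4833
  candidates: C₊=(4.2694,4.6084) cross=50.057; C₋=(3.2962,-2.2900) cross=-50.057
  mode - wants cross < 0 → take C=(3.2962,-2.2900) (cross=-50.057)
ex = (C−B)/|BC| = (0.7894,-0.6139); ey = (0.6139,0.7894)
P = B + 2.15·ex + -0.84·ey = (-1.0480,0.0244)

-1.05 0.02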